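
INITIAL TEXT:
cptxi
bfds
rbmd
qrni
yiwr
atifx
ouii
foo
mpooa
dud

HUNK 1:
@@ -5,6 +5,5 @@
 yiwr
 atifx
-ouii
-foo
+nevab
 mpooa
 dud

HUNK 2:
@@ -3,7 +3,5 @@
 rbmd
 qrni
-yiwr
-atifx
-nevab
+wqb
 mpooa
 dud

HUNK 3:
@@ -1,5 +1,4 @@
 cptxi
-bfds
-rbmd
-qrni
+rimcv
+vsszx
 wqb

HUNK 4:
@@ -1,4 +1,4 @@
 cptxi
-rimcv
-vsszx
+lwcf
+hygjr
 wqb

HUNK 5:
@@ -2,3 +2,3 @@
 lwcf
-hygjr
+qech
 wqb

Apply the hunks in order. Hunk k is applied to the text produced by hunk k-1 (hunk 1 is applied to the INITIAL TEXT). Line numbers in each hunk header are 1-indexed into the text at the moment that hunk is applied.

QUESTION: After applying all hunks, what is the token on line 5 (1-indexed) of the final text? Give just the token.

Answer: mpooa

Derivation:
Hunk 1: at line 5 remove [ouii,foo] add [nevab] -> 9 lines: cptxi bfds rbmd qrni yiwr atifx nevab mpooa dud
Hunk 2: at line 3 remove [yiwr,atifx,nevab] add [wqb] -> 7 lines: cptxi bfds rbmd qrni wqb mpooa dud
Hunk 3: at line 1 remove [bfds,rbmd,qrni] add [rimcv,vsszx] -> 6 lines: cptxi rimcv vsszx wqb mpooa dud
Hunk 4: at line 1 remove [rimcv,vsszx] add [lwcf,hygjr] -> 6 lines: cptxi lwcf hygjr wqb mpooa dud
Hunk 5: at line 2 remove [hygjr] add [qech] -> 6 lines: cptxi lwcf qech wqb mpooa dud
Final line 5: mpooa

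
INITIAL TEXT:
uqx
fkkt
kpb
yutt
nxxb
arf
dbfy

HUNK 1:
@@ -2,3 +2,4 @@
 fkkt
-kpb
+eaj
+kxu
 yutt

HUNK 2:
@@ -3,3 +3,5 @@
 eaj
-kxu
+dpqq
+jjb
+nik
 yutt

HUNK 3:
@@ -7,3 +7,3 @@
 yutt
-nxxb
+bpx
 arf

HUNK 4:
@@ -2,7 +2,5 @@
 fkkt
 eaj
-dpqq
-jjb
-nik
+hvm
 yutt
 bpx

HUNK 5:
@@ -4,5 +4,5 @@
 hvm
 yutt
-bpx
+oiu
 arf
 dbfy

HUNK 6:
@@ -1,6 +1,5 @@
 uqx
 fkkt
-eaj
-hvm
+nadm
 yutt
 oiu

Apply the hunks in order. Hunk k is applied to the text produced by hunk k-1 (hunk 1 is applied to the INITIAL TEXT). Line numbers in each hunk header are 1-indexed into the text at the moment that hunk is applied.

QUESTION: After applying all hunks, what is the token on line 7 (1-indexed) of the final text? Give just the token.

Hunk 1: at line 2 remove [kpb] add [eaj,kxu] -> 8 lines: uqx fkkt eaj kxu yutt nxxb arf dbfy
Hunk 2: at line 3 remove [kxu] add [dpqq,jjb,nik] -> 10 lines: uqx fkkt eaj dpqq jjb nik yutt nxxb arf dbfy
Hunk 3: at line 7 remove [nxxb] add [bpx] -> 10 lines: uqx fkkt eaj dpqq jjb nik yutt bpx arf dbfy
Hunk 4: at line 2 remove [dpqq,jjb,nik] add [hvm] -> 8 lines: uqx fkkt eaj hvm yutt bpx arf dbfy
Hunk 5: at line 4 remove [bpx] add [oiu] -> 8 lines: uqx fkkt eaj hvm yutt oiu arf dbfy
Hunk 6: at line 1 remove [eaj,hvm] add [nadm] -> 7 lines: uqx fkkt nadm yutt oiu arf dbfy
Final line 7: dbfy

Answer: dbfy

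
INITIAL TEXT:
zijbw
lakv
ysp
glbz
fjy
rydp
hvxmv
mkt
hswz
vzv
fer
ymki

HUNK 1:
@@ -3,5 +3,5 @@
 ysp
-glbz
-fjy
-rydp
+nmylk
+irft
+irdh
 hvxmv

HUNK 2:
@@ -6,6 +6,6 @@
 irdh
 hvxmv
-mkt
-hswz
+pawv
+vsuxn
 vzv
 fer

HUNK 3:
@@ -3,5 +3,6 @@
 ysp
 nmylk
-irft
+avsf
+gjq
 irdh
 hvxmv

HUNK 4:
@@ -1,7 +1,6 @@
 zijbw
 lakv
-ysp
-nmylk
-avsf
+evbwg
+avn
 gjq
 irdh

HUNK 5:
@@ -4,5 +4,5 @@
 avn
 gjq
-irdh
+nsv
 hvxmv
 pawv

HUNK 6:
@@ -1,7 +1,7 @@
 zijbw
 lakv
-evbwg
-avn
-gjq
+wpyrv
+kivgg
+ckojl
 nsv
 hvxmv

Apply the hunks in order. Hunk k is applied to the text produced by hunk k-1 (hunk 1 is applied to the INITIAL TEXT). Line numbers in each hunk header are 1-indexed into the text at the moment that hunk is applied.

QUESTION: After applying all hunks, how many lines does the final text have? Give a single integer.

Hunk 1: at line 3 remove [glbz,fjy,rydp] add [nmylk,irft,irdh] -> 12 lines: zijbw lakv ysp nmylk irft irdh hvxmv mkt hswz vzv fer ymki
Hunk 2: at line 6 remove [mkt,hswz] add [pawv,vsuxn] -> 12 lines: zijbw lakv ysp nmylk irft irdh hvxmv pawv vsuxn vzv fer ymki
Hunk 3: at line 3 remove [irft] add [avsf,gjq] -> 13 lines: zijbw lakv ysp nmylk avsf gjq irdh hvxmv pawv vsuxn vzv fer ymki
Hunk 4: at line 1 remove [ysp,nmylk,avsf] add [evbwg,avn] -> 12 lines: zijbw lakv evbwg avn gjq irdh hvxmv pawv vsuxn vzv fer ymki
Hunk 5: at line 4 remove [irdh] add [nsv] -> 12 lines: zijbw lakv evbwg avn gjq nsv hvxmv pawv vsuxn vzv fer ymki
Hunk 6: at line 1 remove [evbwg,avn,gjq] add [wpyrv,kivgg,ckojl] -> 12 lines: zijbw lakv wpyrv kivgg ckojl nsv hvxmv pawv vsuxn vzv fer ymki
Final line count: 12

Answer: 12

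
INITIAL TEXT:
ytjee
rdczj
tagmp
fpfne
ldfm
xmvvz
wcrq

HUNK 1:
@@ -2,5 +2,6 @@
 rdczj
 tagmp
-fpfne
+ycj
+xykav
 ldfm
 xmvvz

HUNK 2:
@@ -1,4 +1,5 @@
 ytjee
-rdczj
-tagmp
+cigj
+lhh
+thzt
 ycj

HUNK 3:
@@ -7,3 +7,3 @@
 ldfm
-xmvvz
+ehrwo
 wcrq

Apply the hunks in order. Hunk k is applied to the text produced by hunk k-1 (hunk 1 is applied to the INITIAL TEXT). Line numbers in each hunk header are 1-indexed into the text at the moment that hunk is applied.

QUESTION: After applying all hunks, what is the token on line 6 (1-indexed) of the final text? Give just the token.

Answer: xykav

Derivation:
Hunk 1: at line 2 remove [fpfne] add [ycj,xykav] -> 8 lines: ytjee rdczj tagmp ycj xykav ldfm xmvvz wcrq
Hunk 2: at line 1 remove [rdczj,tagmp] add [cigj,lhh,thzt] -> 9 lines: ytjee cigj lhh thzt ycj xykav ldfm xmvvz wcrq
Hunk 3: at line 7 remove [xmvvz] add [ehrwo] -> 9 lines: ytjee cigj lhh thzt ycj xykav ldfm ehrwo wcrq
Final line 6: xykav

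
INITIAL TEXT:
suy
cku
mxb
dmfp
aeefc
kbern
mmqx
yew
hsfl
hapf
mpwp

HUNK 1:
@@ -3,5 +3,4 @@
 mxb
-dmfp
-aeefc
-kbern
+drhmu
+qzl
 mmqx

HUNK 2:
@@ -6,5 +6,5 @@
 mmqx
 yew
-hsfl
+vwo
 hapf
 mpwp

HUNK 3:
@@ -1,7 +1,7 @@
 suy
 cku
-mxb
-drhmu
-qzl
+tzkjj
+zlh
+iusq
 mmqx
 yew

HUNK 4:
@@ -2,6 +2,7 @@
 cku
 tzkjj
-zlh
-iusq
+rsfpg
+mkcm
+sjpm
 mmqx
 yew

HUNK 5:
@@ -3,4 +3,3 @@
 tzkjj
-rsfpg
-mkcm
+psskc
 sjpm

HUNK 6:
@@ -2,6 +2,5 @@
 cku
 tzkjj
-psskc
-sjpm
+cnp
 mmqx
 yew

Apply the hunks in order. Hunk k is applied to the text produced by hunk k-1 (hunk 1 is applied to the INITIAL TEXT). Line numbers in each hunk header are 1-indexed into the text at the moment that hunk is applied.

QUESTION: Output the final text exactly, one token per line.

Answer: suy
cku
tzkjj
cnp
mmqx
yew
vwo
hapf
mpwp

Derivation:
Hunk 1: at line 3 remove [dmfp,aeefc,kbern] add [drhmu,qzl] -> 10 lines: suy cku mxb drhmu qzl mmqx yew hsfl hapf mpwp
Hunk 2: at line 6 remove [hsfl] add [vwo] -> 10 lines: suy cku mxb drhmu qzl mmqx yew vwo hapf mpwp
Hunk 3: at line 1 remove [mxb,drhmu,qzl] add [tzkjj,zlh,iusq] -> 10 lines: suy cku tzkjj zlh iusq mmqx yew vwo hapf mpwp
Hunk 4: at line 2 remove [zlh,iusq] add [rsfpg,mkcm,sjpm] -> 11 lines: suy cku tzkjj rsfpg mkcm sjpm mmqx yew vwo hapf mpwp
Hunk 5: at line 3 remove [rsfpg,mkcm] add [psskc] -> 10 lines: suy cku tzkjj psskc sjpm mmqx yew vwo hapf mpwp
Hunk 6: at line 2 remove [psskc,sjpm] add [cnp] -> 9 lines: suy cku tzkjj cnp mmqx yew vwo hapf mpwp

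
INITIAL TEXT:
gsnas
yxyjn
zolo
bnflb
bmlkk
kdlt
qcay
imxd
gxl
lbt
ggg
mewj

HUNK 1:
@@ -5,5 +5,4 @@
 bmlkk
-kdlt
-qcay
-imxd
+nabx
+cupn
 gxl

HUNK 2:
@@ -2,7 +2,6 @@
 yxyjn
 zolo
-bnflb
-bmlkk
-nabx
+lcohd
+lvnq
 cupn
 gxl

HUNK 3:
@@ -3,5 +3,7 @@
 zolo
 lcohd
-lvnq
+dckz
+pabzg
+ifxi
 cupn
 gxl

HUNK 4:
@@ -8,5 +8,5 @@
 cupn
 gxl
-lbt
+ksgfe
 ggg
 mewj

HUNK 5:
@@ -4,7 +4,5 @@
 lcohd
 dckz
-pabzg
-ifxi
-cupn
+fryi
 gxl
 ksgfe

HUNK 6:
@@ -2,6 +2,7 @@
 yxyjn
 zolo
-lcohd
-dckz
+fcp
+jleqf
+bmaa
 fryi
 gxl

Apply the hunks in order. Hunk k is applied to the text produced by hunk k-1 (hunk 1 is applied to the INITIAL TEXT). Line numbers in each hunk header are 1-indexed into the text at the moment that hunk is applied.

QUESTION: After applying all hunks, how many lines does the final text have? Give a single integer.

Hunk 1: at line 5 remove [kdlt,qcay,imxd] add [nabx,cupn] -> 11 lines: gsnas yxyjn zolo bnflb bmlkk nabx cupn gxl lbt ggg mewj
Hunk 2: at line 2 remove [bnflb,bmlkk,nabx] add [lcohd,lvnq] -> 10 lines: gsnas yxyjn zolo lcohd lvnq cupn gxl lbt ggg mewj
Hunk 3: at line 3 remove [lvnq] add [dckz,pabzg,ifxi] -> 12 lines: gsnas yxyjn zolo lcohd dckz pabzg ifxi cupn gxl lbt ggg mewj
Hunk 4: at line 8 remove [lbt] add [ksgfe] -> 12 lines: gsnas yxyjn zolo lcohd dckz pabzg ifxi cupn gxl ksgfe ggg mewj
Hunk 5: at line 4 remove [pabzg,ifxi,cupn] add [fryi] -> 10 lines: gsnas yxyjn zolo lcohd dckz fryi gxl ksgfe ggg mewj
Hunk 6: at line 2 remove [lcohd,dckz] add [fcp,jleqf,bmaa] -> 11 lines: gsnas yxyjn zolo fcp jleqf bmaa fryi gxl ksgfe ggg mewj
Final line count: 11

Answer: 11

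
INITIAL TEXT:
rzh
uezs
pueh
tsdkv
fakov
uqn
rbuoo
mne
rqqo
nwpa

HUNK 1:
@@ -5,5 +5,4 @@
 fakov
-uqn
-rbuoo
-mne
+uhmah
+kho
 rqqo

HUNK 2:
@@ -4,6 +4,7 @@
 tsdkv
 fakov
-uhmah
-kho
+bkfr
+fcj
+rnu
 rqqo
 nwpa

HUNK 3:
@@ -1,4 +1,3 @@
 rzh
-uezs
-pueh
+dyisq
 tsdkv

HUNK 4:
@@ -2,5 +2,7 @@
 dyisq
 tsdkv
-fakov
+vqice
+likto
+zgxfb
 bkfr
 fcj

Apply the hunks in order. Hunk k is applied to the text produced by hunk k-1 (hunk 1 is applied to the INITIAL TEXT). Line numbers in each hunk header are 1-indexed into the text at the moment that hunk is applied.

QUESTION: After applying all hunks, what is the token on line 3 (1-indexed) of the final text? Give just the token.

Hunk 1: at line 5 remove [uqn,rbuoo,mne] add [uhmah,kho] -> 9 lines: rzh uezs pueh tsdkv fakov uhmah kho rqqo nwpa
Hunk 2: at line 4 remove [uhmah,kho] add [bkfr,fcj,rnu] -> 10 lines: rzh uezs pueh tsdkv fakov bkfr fcj rnu rqqo nwpa
Hunk 3: at line 1 remove [uezs,pueh] add [dyisq] -> 9 lines: rzh dyisq tsdkv fakov bkfr fcj rnu rqqo nwpa
Hunk 4: at line 2 remove [fakov] add [vqice,likto,zgxfb] -> 11 lines: rzh dyisq tsdkv vqice likto zgxfb bkfr fcj rnu rqqo nwpa
Final line 3: tsdkv

Answer: tsdkv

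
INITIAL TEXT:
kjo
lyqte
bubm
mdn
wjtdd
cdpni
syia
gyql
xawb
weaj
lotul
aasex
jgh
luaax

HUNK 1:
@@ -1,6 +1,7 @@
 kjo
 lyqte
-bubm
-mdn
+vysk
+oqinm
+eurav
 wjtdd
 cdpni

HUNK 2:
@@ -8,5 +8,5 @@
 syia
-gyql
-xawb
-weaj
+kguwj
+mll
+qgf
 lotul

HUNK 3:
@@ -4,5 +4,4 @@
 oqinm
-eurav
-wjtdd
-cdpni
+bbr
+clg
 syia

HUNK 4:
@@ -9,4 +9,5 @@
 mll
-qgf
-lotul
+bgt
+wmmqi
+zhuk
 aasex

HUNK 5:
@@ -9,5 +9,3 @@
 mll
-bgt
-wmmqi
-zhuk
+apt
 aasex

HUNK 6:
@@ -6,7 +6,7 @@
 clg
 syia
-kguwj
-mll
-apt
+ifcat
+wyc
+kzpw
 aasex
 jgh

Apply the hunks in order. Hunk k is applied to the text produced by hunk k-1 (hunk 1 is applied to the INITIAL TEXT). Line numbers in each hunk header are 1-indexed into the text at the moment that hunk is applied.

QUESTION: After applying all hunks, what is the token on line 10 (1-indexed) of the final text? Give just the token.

Hunk 1: at line 1 remove [bubm,mdn] add [vysk,oqinm,eurav] -> 15 lines: kjo lyqte vysk oqinm eurav wjtdd cdpni syia gyql xawb weaj lotul aasex jgh luaax
Hunk 2: at line 8 remove [gyql,xawb,weaj] add [kguwj,mll,qgf] -> 15 lines: kjo lyqte vysk oqinm eurav wjtdd cdpni syia kguwj mll qgf lotul aasex jgh luaax
Hunk 3: at line 4 remove [eurav,wjtdd,cdpni] add [bbr,clg] -> 14 lines: kjo lyqte vysk oqinm bbr clg syia kguwj mll qgf lotul aasex jgh luaax
Hunk 4: at line 9 remove [qgf,lotul] add [bgt,wmmqi,zhuk] -> 15 lines: kjo lyqte vysk oqinm bbr clg syia kguwj mll bgt wmmqi zhuk aasex jgh luaax
Hunk 5: at line 9 remove [bgt,wmmqi,zhuk] add [apt] -> 13 lines: kjo lyqte vysk oqinm bbr clg syia kguwj mll apt aasex jgh luaax
Hunk 6: at line 6 remove [kguwj,mll,apt] add [ifcat,wyc,kzpw] -> 13 lines: kjo lyqte vysk oqinm bbr clg syia ifcat wyc kzpw aasex jgh luaax
Final line 10: kzpw

Answer: kzpw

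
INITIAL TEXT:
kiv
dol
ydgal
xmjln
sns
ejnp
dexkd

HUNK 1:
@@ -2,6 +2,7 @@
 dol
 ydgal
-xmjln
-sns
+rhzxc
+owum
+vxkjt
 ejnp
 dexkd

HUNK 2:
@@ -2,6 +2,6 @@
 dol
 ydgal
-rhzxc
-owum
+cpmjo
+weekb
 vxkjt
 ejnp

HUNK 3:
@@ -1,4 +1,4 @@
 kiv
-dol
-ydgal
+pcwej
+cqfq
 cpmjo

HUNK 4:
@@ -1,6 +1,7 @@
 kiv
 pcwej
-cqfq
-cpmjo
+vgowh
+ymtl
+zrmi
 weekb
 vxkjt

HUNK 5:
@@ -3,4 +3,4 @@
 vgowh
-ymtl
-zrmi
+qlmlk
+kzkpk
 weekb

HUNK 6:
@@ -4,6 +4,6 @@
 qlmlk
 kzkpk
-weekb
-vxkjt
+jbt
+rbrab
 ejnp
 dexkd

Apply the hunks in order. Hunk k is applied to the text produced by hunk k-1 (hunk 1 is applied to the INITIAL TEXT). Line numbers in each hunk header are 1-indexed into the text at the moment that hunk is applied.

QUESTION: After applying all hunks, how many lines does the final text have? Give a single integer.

Hunk 1: at line 2 remove [xmjln,sns] add [rhzxc,owum,vxkjt] -> 8 lines: kiv dol ydgal rhzxc owum vxkjt ejnp dexkd
Hunk 2: at line 2 remove [rhzxc,owum] add [cpmjo,weekb] -> 8 lines: kiv dol ydgal cpmjo weekb vxkjt ejnp dexkd
Hunk 3: at line 1 remove [dol,ydgal] add [pcwej,cqfq] -> 8 lines: kiv pcwej cqfq cpmjo weekb vxkjt ejnp dexkd
Hunk 4: at line 1 remove [cqfq,cpmjo] add [vgowh,ymtl,zrmi] -> 9 lines: kiv pcwej vgowh ymtl zrmi weekb vxkjt ejnp dexkd
Hunk 5: at line 3 remove [ymtl,zrmi] add [qlmlk,kzkpk] -> 9 lines: kiv pcwej vgowh qlmlk kzkpk weekb vxkjt ejnp dexkd
Hunk 6: at line 4 remove [weekb,vxkjt] add [jbt,rbrab] -> 9 lines: kiv pcwej vgowh qlmlk kzkpk jbt rbrab ejnp dexkd
Final line count: 9

Answer: 9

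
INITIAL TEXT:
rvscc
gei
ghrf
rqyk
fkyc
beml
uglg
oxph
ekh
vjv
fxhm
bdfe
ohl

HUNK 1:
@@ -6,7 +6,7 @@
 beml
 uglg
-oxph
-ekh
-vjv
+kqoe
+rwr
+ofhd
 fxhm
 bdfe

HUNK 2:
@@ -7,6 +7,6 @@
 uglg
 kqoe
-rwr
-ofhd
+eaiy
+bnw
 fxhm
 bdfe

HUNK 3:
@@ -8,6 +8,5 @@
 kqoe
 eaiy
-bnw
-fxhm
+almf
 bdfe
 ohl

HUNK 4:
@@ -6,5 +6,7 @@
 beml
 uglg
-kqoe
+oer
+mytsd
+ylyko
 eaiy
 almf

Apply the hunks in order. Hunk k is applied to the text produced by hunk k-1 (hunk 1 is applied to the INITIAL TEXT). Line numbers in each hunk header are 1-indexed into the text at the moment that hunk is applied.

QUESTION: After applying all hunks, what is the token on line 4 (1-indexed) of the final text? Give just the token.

Hunk 1: at line 6 remove [oxph,ekh,vjv] add [kqoe,rwr,ofhd] -> 13 lines: rvscc gei ghrf rqyk fkyc beml uglg kqoe rwr ofhd fxhm bdfe ohl
Hunk 2: at line 7 remove [rwr,ofhd] add [eaiy,bnw] -> 13 lines: rvscc gei ghrf rqyk fkyc beml uglg kqoe eaiy bnw fxhm bdfe ohl
Hunk 3: at line 8 remove [bnw,fxhm] add [almf] -> 12 lines: rvscc gei ghrf rqyk fkyc beml uglg kqoe eaiy almf bdfe ohl
Hunk 4: at line 6 remove [kqoe] add [oer,mytsd,ylyko] -> 14 lines: rvscc gei ghrf rqyk fkyc beml uglg oer mytsd ylyko eaiy almf bdfe ohl
Final line 4: rqyk

Answer: rqyk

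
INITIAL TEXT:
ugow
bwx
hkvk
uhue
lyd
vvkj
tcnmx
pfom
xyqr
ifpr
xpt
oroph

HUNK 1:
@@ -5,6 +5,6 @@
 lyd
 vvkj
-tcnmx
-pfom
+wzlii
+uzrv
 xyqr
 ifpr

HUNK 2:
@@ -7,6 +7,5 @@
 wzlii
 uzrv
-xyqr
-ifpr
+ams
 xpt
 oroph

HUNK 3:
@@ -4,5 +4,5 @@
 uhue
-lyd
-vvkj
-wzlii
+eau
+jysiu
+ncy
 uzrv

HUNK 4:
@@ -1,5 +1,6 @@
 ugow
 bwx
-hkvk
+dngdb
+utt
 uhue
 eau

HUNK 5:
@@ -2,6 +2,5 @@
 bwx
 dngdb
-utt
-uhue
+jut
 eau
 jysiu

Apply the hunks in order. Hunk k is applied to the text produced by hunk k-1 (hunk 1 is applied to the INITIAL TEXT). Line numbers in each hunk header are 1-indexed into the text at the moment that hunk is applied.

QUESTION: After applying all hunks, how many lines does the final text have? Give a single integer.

Hunk 1: at line 5 remove [tcnmx,pfom] add [wzlii,uzrv] -> 12 lines: ugow bwx hkvk uhue lyd vvkj wzlii uzrv xyqr ifpr xpt oroph
Hunk 2: at line 7 remove [xyqr,ifpr] add [ams] -> 11 lines: ugow bwx hkvk uhue lyd vvkj wzlii uzrv ams xpt oroph
Hunk 3: at line 4 remove [lyd,vvkj,wzlii] add [eau,jysiu,ncy] -> 11 lines: ugow bwx hkvk uhue eau jysiu ncy uzrv ams xpt oroph
Hunk 4: at line 1 remove [hkvk] add [dngdb,utt] -> 12 lines: ugow bwx dngdb utt uhue eau jysiu ncy uzrv ams xpt oroph
Hunk 5: at line 2 remove [utt,uhue] add [jut] -> 11 lines: ugow bwx dngdb jut eau jysiu ncy uzrv ams xpt oroph
Final line count: 11

Answer: 11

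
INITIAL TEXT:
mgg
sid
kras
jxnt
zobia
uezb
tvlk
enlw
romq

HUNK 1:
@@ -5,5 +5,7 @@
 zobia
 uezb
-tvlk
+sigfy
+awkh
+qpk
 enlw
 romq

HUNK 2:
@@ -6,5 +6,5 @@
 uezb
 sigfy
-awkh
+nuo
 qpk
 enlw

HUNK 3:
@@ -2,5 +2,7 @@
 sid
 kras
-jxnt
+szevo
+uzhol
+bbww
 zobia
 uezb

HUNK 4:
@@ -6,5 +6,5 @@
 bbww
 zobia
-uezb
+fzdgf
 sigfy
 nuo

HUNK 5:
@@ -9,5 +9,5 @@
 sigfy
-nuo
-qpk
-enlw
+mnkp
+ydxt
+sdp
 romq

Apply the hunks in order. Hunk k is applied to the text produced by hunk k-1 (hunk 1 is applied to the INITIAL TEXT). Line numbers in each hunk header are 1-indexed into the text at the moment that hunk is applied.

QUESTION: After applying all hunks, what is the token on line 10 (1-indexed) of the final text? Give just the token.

Answer: mnkp

Derivation:
Hunk 1: at line 5 remove [tvlk] add [sigfy,awkh,qpk] -> 11 lines: mgg sid kras jxnt zobia uezb sigfy awkh qpk enlw romq
Hunk 2: at line 6 remove [awkh] add [nuo] -> 11 lines: mgg sid kras jxnt zobia uezb sigfy nuo qpk enlw romq
Hunk 3: at line 2 remove [jxnt] add [szevo,uzhol,bbww] -> 13 lines: mgg sid kras szevo uzhol bbww zobia uezb sigfy nuo qpk enlw romq
Hunk 4: at line 6 remove [uezb] add [fzdgf] -> 13 lines: mgg sid kras szevo uzhol bbww zobia fzdgf sigfy nuo qpk enlw romq
Hunk 5: at line 9 remove [nuo,qpk,enlw] add [mnkp,ydxt,sdp] -> 13 lines: mgg sid kras szevo uzhol bbww zobia fzdgf sigfy mnkp ydxt sdp romq
Final line 10: mnkp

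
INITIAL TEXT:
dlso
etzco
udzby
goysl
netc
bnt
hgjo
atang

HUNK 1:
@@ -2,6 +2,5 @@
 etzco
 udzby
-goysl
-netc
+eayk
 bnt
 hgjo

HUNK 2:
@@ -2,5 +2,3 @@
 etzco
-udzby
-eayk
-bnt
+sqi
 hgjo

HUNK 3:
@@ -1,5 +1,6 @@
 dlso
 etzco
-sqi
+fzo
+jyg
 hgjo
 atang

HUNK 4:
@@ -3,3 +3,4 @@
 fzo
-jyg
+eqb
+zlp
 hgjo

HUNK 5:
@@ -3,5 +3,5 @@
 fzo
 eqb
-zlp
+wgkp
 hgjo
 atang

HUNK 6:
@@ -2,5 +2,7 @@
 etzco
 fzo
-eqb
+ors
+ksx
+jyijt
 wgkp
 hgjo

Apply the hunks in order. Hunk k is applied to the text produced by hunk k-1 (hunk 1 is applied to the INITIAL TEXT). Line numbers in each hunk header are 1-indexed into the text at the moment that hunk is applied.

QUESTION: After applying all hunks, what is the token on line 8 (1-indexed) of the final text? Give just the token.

Answer: hgjo

Derivation:
Hunk 1: at line 2 remove [goysl,netc] add [eayk] -> 7 lines: dlso etzco udzby eayk bnt hgjo atang
Hunk 2: at line 2 remove [udzby,eayk,bnt] add [sqi] -> 5 lines: dlso etzco sqi hgjo atang
Hunk 3: at line 1 remove [sqi] add [fzo,jyg] -> 6 lines: dlso etzco fzo jyg hgjo atang
Hunk 4: at line 3 remove [jyg] add [eqb,zlp] -> 7 lines: dlso etzco fzo eqb zlp hgjo atang
Hunk 5: at line 3 remove [zlp] add [wgkp] -> 7 lines: dlso etzco fzo eqb wgkp hgjo atang
Hunk 6: at line 2 remove [eqb] add [ors,ksx,jyijt] -> 9 lines: dlso etzco fzo ors ksx jyijt wgkp hgjo atang
Final line 8: hgjo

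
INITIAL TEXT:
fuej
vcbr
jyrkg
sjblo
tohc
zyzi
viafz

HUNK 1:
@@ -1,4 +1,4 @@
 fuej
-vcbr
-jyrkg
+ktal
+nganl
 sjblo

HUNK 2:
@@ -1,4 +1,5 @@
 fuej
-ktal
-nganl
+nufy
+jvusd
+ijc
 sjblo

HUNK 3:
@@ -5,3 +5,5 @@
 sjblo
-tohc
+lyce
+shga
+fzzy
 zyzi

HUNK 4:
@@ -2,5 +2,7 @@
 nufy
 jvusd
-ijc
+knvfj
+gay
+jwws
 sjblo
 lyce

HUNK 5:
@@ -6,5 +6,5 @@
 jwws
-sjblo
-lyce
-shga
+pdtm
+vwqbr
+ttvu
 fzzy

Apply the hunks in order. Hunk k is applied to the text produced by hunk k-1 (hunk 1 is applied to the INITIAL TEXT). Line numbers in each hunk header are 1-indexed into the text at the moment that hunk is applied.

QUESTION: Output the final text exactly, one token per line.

Hunk 1: at line 1 remove [vcbr,jyrkg] add [ktal,nganl] -> 7 lines: fuej ktal nganl sjblo tohc zyzi viafz
Hunk 2: at line 1 remove [ktal,nganl] add [nufy,jvusd,ijc] -> 8 lines: fuej nufy jvusd ijc sjblo tohc zyzi viafz
Hunk 3: at line 5 remove [tohc] add [lyce,shga,fzzy] -> 10 lines: fuej nufy jvusd ijc sjblo lyce shga fzzy zyzi viafz
Hunk 4: at line 2 remove [ijc] add [knvfj,gay,jwws] -> 12 lines: fuej nufy jvusd knvfj gay jwws sjblo lyce shga fzzy zyzi viafz
Hunk 5: at line 6 remove [sjblo,lyce,shga] add [pdtm,vwqbr,ttvu] -> 12 lines: fuej nufy jvusd knvfj gay jwws pdtm vwqbr ttvu fzzy zyzi viafz

Answer: fuej
nufy
jvusd
knvfj
gay
jwws
pdtm
vwqbr
ttvu
fzzy
zyzi
viafz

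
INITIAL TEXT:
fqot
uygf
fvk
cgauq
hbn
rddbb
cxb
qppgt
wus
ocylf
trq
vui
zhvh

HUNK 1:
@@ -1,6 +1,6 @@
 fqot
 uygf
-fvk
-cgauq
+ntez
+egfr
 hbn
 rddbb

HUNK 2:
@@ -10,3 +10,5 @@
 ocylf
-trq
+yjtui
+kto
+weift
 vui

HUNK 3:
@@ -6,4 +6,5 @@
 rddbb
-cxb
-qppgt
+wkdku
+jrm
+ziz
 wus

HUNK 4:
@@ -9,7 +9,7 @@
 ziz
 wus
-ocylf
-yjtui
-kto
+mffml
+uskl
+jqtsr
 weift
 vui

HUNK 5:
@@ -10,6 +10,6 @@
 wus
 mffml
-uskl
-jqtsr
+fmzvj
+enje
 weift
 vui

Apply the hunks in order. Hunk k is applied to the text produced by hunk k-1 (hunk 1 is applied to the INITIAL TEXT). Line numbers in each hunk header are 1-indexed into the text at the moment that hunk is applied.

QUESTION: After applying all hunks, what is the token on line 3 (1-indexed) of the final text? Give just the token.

Hunk 1: at line 1 remove [fvk,cgauq] add [ntez,egfr] -> 13 lines: fqot uygf ntez egfr hbn rddbb cxb qppgt wus ocylf trq vui zhvh
Hunk 2: at line 10 remove [trq] add [yjtui,kto,weift] -> 15 lines: fqot uygf ntez egfr hbn rddbb cxb qppgt wus ocylf yjtui kto weift vui zhvh
Hunk 3: at line 6 remove [cxb,qppgt] add [wkdku,jrm,ziz] -> 16 lines: fqot uygf ntez egfr hbn rddbb wkdku jrm ziz wus ocylf yjtui kto weift vui zhvh
Hunk 4: at line 9 remove [ocylf,yjtui,kto] add [mffml,uskl,jqtsr] -> 16 lines: fqot uygf ntez egfr hbn rddbb wkdku jrm ziz wus mffml uskl jqtsr weift vui zhvh
Hunk 5: at line 10 remove [uskl,jqtsr] add [fmzvj,enje] -> 16 lines: fqot uygf ntez egfr hbn rddbb wkdku jrm ziz wus mffml fmzvj enje weift vui zhvh
Final line 3: ntez

Answer: ntez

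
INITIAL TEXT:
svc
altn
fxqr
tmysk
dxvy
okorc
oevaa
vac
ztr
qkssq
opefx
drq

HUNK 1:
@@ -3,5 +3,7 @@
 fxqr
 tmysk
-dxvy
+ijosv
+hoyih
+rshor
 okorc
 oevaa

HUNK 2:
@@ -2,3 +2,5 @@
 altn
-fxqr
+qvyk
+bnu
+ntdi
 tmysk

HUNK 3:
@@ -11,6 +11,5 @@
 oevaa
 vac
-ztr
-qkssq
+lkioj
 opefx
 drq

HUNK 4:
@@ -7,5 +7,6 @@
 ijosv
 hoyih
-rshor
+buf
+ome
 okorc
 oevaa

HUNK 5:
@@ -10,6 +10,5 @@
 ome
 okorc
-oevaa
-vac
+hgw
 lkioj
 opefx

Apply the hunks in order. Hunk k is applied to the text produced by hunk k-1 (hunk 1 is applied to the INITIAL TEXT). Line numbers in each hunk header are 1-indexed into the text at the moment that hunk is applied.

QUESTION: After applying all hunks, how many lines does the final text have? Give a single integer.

Answer: 15

Derivation:
Hunk 1: at line 3 remove [dxvy] add [ijosv,hoyih,rshor] -> 14 lines: svc altn fxqr tmysk ijosv hoyih rshor okorc oevaa vac ztr qkssq opefx drq
Hunk 2: at line 2 remove [fxqr] add [qvyk,bnu,ntdi] -> 16 lines: svc altn qvyk bnu ntdi tmysk ijosv hoyih rshor okorc oevaa vac ztr qkssq opefx drq
Hunk 3: at line 11 remove [ztr,qkssq] add [lkioj] -> 15 lines: svc altn qvyk bnu ntdi tmysk ijosv hoyih rshor okorc oevaa vac lkioj opefx drq
Hunk 4: at line 7 remove [rshor] add [buf,ome] -> 16 lines: svc altn qvyk bnu ntdi tmysk ijosv hoyih buf ome okorc oevaa vac lkioj opefx drq
Hunk 5: at line 10 remove [oevaa,vac] add [hgw] -> 15 lines: svc altn qvyk bnu ntdi tmysk ijosv hoyih buf ome okorc hgw lkioj opefx drq
Final line count: 15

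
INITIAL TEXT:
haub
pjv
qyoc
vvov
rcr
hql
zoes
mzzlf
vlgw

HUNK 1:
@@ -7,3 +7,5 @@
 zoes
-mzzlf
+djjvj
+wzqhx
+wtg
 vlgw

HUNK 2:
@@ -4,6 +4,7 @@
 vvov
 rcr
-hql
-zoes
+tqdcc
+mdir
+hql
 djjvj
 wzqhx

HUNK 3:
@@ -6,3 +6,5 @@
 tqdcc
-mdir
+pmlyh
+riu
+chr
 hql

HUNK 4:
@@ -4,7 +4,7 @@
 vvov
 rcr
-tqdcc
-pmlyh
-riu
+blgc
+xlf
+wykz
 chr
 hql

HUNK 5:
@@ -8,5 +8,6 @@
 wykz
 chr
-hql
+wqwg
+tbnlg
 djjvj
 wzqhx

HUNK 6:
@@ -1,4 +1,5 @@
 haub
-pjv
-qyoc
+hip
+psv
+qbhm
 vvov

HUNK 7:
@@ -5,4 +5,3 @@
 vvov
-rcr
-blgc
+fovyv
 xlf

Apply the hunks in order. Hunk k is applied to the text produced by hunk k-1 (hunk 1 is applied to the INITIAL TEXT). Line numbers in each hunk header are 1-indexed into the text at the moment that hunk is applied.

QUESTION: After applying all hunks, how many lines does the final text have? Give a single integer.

Answer: 15

Derivation:
Hunk 1: at line 7 remove [mzzlf] add [djjvj,wzqhx,wtg] -> 11 lines: haub pjv qyoc vvov rcr hql zoes djjvj wzqhx wtg vlgw
Hunk 2: at line 4 remove [hql,zoes] add [tqdcc,mdir,hql] -> 12 lines: haub pjv qyoc vvov rcr tqdcc mdir hql djjvj wzqhx wtg vlgw
Hunk 3: at line 6 remove [mdir] add [pmlyh,riu,chr] -> 14 lines: haub pjv qyoc vvov rcr tqdcc pmlyh riu chr hql djjvj wzqhx wtg vlgw
Hunk 4: at line 4 remove [tqdcc,pmlyh,riu] add [blgc,xlf,wykz] -> 14 lines: haub pjv qyoc vvov rcr blgc xlf wykz chr hql djjvj wzqhx wtg vlgw
Hunk 5: at line 8 remove [hql] add [wqwg,tbnlg] -> 15 lines: haub pjv qyoc vvov rcr blgc xlf wykz chr wqwg tbnlg djjvj wzqhx wtg vlgw
Hunk 6: at line 1 remove [pjv,qyoc] add [hip,psv,qbhm] -> 16 lines: haub hip psv qbhm vvov rcr blgc xlf wykz chr wqwg tbnlg djjvj wzqhx wtg vlgw
Hunk 7: at line 5 remove [rcr,blgc] add [fovyv] -> 15 lines: haub hip psv qbhm vvov fovyv xlf wykz chr wqwg tbnlg djjvj wzqhx wtg vlgw
Final line count: 15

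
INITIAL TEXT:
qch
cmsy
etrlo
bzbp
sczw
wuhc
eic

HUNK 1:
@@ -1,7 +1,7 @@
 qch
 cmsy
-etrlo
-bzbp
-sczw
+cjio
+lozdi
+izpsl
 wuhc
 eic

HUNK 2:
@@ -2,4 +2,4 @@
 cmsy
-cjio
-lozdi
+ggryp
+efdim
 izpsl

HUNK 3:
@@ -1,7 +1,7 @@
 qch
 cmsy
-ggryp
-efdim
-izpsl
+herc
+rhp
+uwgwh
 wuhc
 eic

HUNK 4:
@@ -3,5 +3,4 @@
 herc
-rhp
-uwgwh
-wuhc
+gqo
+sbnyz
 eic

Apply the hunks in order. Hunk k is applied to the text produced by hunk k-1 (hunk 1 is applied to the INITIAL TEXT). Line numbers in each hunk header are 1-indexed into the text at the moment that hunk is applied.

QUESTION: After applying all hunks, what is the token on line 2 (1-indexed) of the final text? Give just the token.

Answer: cmsy

Derivation:
Hunk 1: at line 1 remove [etrlo,bzbp,sczw] add [cjio,lozdi,izpsl] -> 7 lines: qch cmsy cjio lozdi izpsl wuhc eic
Hunk 2: at line 2 remove [cjio,lozdi] add [ggryp,efdim] -> 7 lines: qch cmsy ggryp efdim izpsl wuhc eic
Hunk 3: at line 1 remove [ggryp,efdim,izpsl] add [herc,rhp,uwgwh] -> 7 lines: qch cmsy herc rhp uwgwh wuhc eic
Hunk 4: at line 3 remove [rhp,uwgwh,wuhc] add [gqo,sbnyz] -> 6 lines: qch cmsy herc gqo sbnyz eic
Final line 2: cmsy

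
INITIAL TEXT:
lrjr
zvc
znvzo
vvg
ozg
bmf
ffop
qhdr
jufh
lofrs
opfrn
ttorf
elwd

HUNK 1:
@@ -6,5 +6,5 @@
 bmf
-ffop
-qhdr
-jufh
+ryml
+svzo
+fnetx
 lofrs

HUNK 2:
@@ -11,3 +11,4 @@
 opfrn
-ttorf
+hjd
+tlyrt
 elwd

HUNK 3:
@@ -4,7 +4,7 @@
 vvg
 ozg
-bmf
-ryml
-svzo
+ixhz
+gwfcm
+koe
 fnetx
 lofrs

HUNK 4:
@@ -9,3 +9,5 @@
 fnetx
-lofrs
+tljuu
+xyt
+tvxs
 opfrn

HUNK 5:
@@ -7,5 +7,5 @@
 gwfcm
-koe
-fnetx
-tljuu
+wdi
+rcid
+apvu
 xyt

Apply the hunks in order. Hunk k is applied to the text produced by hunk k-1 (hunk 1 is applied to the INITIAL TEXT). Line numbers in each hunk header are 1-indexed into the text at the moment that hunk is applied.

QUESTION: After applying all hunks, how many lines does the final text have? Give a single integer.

Hunk 1: at line 6 remove [ffop,qhdr,jufh] add [ryml,svzo,fnetx] -> 13 lines: lrjr zvc znvzo vvg ozg bmf ryml svzo fnetx lofrs opfrn ttorf elwd
Hunk 2: at line 11 remove [ttorf] add [hjd,tlyrt] -> 14 lines: lrjr zvc znvzo vvg ozg bmf ryml svzo fnetx lofrs opfrn hjd tlyrt elwd
Hunk 3: at line 4 remove [bmf,ryml,svzo] add [ixhz,gwfcm,koe] -> 14 lines: lrjr zvc znvzo vvg ozg ixhz gwfcm koe fnetx lofrs opfrn hjd tlyrt elwd
Hunk 4: at line 9 remove [lofrs] add [tljuu,xyt,tvxs] -> 16 lines: lrjr zvc znvzo vvg ozg ixhz gwfcm koe fnetx tljuu xyt tvxs opfrn hjd tlyrt elwd
Hunk 5: at line 7 remove [koe,fnetx,tljuu] add [wdi,rcid,apvu] -> 16 lines: lrjr zvc znvzo vvg ozg ixhz gwfcm wdi rcid apvu xyt tvxs opfrn hjd tlyrt elwd
Final line count: 16

Answer: 16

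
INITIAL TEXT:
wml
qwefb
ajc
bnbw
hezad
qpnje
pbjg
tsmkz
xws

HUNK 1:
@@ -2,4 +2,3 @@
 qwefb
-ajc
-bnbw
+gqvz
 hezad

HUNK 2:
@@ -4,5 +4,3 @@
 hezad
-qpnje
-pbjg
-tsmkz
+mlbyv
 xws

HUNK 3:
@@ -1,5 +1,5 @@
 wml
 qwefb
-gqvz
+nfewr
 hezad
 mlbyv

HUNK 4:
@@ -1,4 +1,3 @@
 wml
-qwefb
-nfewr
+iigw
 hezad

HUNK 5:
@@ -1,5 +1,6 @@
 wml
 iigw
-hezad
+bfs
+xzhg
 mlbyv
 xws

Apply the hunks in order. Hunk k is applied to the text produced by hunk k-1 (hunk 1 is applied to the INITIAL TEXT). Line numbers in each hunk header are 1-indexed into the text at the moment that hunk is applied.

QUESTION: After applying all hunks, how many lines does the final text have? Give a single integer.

Answer: 6

Derivation:
Hunk 1: at line 2 remove [ajc,bnbw] add [gqvz] -> 8 lines: wml qwefb gqvz hezad qpnje pbjg tsmkz xws
Hunk 2: at line 4 remove [qpnje,pbjg,tsmkz] add [mlbyv] -> 6 lines: wml qwefb gqvz hezad mlbyv xws
Hunk 3: at line 1 remove [gqvz] add [nfewr] -> 6 lines: wml qwefb nfewr hezad mlbyv xws
Hunk 4: at line 1 remove [qwefb,nfewr] add [iigw] -> 5 lines: wml iigw hezad mlbyv xws
Hunk 5: at line 1 remove [hezad] add [bfs,xzhg] -> 6 lines: wml iigw bfs xzhg mlbyv xws
Final line count: 6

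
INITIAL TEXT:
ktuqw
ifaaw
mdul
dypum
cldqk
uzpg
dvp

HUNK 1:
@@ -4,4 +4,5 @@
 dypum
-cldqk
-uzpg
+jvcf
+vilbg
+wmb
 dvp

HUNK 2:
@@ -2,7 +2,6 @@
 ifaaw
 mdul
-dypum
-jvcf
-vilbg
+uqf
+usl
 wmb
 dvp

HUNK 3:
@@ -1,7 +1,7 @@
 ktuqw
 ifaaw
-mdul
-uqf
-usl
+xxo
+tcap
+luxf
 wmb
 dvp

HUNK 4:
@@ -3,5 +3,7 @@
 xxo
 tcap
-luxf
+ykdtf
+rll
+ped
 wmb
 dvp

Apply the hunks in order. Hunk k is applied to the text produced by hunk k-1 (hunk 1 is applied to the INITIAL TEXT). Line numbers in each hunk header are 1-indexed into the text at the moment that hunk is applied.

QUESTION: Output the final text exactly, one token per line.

Hunk 1: at line 4 remove [cldqk,uzpg] add [jvcf,vilbg,wmb] -> 8 lines: ktuqw ifaaw mdul dypum jvcf vilbg wmb dvp
Hunk 2: at line 2 remove [dypum,jvcf,vilbg] add [uqf,usl] -> 7 lines: ktuqw ifaaw mdul uqf usl wmb dvp
Hunk 3: at line 1 remove [mdul,uqf,usl] add [xxo,tcap,luxf] -> 7 lines: ktuqw ifaaw xxo tcap luxf wmb dvp
Hunk 4: at line 3 remove [luxf] add [ykdtf,rll,ped] -> 9 lines: ktuqw ifaaw xxo tcap ykdtf rll ped wmb dvp

Answer: ktuqw
ifaaw
xxo
tcap
ykdtf
rll
ped
wmb
dvp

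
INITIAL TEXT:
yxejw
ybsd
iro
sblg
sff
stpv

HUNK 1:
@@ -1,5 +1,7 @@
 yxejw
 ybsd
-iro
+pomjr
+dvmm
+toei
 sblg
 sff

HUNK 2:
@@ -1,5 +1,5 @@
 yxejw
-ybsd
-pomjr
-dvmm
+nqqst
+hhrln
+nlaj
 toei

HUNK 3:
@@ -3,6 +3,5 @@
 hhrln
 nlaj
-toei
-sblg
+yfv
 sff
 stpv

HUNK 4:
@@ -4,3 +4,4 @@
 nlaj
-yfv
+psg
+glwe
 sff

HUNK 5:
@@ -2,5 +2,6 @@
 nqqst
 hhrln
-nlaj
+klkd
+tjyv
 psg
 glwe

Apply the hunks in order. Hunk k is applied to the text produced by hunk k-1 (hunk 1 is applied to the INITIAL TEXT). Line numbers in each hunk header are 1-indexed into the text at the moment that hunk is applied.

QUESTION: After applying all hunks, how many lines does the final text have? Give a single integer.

Hunk 1: at line 1 remove [iro] add [pomjr,dvmm,toei] -> 8 lines: yxejw ybsd pomjr dvmm toei sblg sff stpv
Hunk 2: at line 1 remove [ybsd,pomjr,dvmm] add [nqqst,hhrln,nlaj] -> 8 lines: yxejw nqqst hhrln nlaj toei sblg sff stpv
Hunk 3: at line 3 remove [toei,sblg] add [yfv] -> 7 lines: yxejw nqqst hhrln nlaj yfv sff stpv
Hunk 4: at line 4 remove [yfv] add [psg,glwe] -> 8 lines: yxejw nqqst hhrln nlaj psg glwe sff stpv
Hunk 5: at line 2 remove [nlaj] add [klkd,tjyv] -> 9 lines: yxejw nqqst hhrln klkd tjyv psg glwe sff stpv
Final line count: 9

Answer: 9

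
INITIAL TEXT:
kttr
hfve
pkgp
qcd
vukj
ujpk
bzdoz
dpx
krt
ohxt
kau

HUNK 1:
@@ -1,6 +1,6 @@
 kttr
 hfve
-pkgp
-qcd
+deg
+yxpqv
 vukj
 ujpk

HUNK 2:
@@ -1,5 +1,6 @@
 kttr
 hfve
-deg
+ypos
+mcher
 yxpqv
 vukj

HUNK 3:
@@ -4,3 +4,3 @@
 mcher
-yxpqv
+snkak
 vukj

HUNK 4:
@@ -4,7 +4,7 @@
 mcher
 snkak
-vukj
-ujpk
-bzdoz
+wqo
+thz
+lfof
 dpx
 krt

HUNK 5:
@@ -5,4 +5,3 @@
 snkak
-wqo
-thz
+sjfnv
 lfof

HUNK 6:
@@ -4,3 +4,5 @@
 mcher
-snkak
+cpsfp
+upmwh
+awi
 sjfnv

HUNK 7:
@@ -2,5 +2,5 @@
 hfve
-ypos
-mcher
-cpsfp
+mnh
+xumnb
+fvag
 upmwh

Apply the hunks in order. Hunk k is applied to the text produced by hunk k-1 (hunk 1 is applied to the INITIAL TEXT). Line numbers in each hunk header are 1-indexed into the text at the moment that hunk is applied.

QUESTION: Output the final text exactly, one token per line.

Answer: kttr
hfve
mnh
xumnb
fvag
upmwh
awi
sjfnv
lfof
dpx
krt
ohxt
kau

Derivation:
Hunk 1: at line 1 remove [pkgp,qcd] add [deg,yxpqv] -> 11 lines: kttr hfve deg yxpqv vukj ujpk bzdoz dpx krt ohxt kau
Hunk 2: at line 1 remove [deg] add [ypos,mcher] -> 12 lines: kttr hfve ypos mcher yxpqv vukj ujpk bzdoz dpx krt ohxt kau
Hunk 3: at line 4 remove [yxpqv] add [snkak] -> 12 lines: kttr hfve ypos mcher snkak vukj ujpk bzdoz dpx krt ohxt kau
Hunk 4: at line 4 remove [vukj,ujpk,bzdoz] add [wqo,thz,lfof] -> 12 lines: kttr hfve ypos mcher snkak wqo thz lfof dpx krt ohxt kau
Hunk 5: at line 5 remove [wqo,thz] add [sjfnv] -> 11 lines: kttr hfve ypos mcher snkak sjfnv lfof dpx krt ohxt kau
Hunk 6: at line 4 remove [snkak] add [cpsfp,upmwh,awi] -> 13 lines: kttr hfve ypos mcher cpsfp upmwh awi sjfnv lfof dpx krt ohxt kau
Hunk 7: at line 2 remove [ypos,mcher,cpsfp] add [mnh,xumnb,fvag] -> 13 lines: kttr hfve mnh xumnb fvag upmwh awi sjfnv lfof dpx krt ohxt kau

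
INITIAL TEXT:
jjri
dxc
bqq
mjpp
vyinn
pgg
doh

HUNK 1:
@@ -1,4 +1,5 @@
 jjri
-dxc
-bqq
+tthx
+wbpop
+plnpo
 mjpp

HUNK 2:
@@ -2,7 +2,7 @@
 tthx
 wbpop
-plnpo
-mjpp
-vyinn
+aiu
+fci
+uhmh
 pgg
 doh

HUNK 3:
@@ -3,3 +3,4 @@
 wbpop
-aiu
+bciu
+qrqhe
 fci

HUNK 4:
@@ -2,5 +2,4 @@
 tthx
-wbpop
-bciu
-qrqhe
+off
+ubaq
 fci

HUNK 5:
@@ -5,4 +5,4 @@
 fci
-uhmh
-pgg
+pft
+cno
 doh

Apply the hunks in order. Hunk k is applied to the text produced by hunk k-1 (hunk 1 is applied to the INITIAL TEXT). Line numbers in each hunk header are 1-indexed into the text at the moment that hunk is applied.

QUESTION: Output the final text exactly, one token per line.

Hunk 1: at line 1 remove [dxc,bqq] add [tthx,wbpop,plnpo] -> 8 lines: jjri tthx wbpop plnpo mjpp vyinn pgg doh
Hunk 2: at line 2 remove [plnpo,mjpp,vyinn] add [aiu,fci,uhmh] -> 8 lines: jjri tthx wbpop aiu fci uhmh pgg doh
Hunk 3: at line 3 remove [aiu] add [bciu,qrqhe] -> 9 lines: jjri tthx wbpop bciu qrqhe fci uhmh pgg doh
Hunk 4: at line 2 remove [wbpop,bciu,qrqhe] add [off,ubaq] -> 8 lines: jjri tthx off ubaq fci uhmh pgg doh
Hunk 5: at line 5 remove [uhmh,pgg] add [pft,cno] -> 8 lines: jjri tthx off ubaq fci pft cno doh

Answer: jjri
tthx
off
ubaq
fci
pft
cno
doh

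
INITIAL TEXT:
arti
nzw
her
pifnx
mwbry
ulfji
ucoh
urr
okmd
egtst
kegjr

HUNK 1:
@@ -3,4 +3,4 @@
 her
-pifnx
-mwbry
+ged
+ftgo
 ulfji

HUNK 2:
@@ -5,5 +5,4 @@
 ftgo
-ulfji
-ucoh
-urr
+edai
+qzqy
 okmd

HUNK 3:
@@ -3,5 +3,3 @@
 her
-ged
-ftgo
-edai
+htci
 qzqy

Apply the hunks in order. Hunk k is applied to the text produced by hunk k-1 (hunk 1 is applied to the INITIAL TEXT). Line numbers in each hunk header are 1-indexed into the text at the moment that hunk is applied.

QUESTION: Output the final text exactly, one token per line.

Hunk 1: at line 3 remove [pifnx,mwbry] add [ged,ftgo] -> 11 lines: arti nzw her ged ftgo ulfji ucoh urr okmd egtst kegjr
Hunk 2: at line 5 remove [ulfji,ucoh,urr] add [edai,qzqy] -> 10 lines: arti nzw her ged ftgo edai qzqy okmd egtst kegjr
Hunk 3: at line 3 remove [ged,ftgo,edai] add [htci] -> 8 lines: arti nzw her htci qzqy okmd egtst kegjr

Answer: arti
nzw
her
htci
qzqy
okmd
egtst
kegjr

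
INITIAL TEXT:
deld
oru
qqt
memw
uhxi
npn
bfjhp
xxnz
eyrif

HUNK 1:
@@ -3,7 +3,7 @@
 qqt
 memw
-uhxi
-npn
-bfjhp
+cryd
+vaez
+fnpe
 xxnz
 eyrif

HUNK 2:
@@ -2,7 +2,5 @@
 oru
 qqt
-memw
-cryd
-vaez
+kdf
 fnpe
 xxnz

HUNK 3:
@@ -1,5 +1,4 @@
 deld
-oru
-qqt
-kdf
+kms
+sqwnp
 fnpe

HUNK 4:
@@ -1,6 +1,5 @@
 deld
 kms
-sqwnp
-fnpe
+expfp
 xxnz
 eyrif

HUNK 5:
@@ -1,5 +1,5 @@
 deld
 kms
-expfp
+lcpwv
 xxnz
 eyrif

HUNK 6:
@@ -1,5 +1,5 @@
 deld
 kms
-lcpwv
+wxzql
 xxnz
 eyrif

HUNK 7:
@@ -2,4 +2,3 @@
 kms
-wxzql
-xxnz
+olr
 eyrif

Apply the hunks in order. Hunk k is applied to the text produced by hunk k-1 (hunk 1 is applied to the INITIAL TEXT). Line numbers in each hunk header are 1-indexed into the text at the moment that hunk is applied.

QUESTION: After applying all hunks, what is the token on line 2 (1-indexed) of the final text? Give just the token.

Answer: kms

Derivation:
Hunk 1: at line 3 remove [uhxi,npn,bfjhp] add [cryd,vaez,fnpe] -> 9 lines: deld oru qqt memw cryd vaez fnpe xxnz eyrif
Hunk 2: at line 2 remove [memw,cryd,vaez] add [kdf] -> 7 lines: deld oru qqt kdf fnpe xxnz eyrif
Hunk 3: at line 1 remove [oru,qqt,kdf] add [kms,sqwnp] -> 6 lines: deld kms sqwnp fnpe xxnz eyrif
Hunk 4: at line 1 remove [sqwnp,fnpe] add [expfp] -> 5 lines: deld kms expfp xxnz eyrif
Hunk 5: at line 1 remove [expfp] add [lcpwv] -> 5 lines: deld kms lcpwv xxnz eyrif
Hunk 6: at line 1 remove [lcpwv] add [wxzql] -> 5 lines: deld kms wxzql xxnz eyrif
Hunk 7: at line 2 remove [wxzql,xxnz] add [olr] -> 4 lines: deld kms olr eyrif
Final line 2: kms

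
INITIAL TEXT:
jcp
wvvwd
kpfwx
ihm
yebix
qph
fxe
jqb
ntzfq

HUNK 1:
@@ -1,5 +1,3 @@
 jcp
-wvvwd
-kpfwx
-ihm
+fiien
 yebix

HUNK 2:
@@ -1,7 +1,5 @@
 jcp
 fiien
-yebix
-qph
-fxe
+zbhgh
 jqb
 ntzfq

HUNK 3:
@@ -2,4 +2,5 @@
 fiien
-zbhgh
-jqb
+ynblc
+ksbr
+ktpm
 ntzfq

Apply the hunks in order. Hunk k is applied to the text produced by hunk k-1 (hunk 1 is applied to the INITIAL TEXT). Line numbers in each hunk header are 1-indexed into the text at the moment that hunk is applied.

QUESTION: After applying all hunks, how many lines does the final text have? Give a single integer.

Hunk 1: at line 1 remove [wvvwd,kpfwx,ihm] add [fiien] -> 7 lines: jcp fiien yebix qph fxe jqb ntzfq
Hunk 2: at line 1 remove [yebix,qph,fxe] add [zbhgh] -> 5 lines: jcp fiien zbhgh jqb ntzfq
Hunk 3: at line 2 remove [zbhgh,jqb] add [ynblc,ksbr,ktpm] -> 6 lines: jcp fiien ynblc ksbr ktpm ntzfq
Final line count: 6

Answer: 6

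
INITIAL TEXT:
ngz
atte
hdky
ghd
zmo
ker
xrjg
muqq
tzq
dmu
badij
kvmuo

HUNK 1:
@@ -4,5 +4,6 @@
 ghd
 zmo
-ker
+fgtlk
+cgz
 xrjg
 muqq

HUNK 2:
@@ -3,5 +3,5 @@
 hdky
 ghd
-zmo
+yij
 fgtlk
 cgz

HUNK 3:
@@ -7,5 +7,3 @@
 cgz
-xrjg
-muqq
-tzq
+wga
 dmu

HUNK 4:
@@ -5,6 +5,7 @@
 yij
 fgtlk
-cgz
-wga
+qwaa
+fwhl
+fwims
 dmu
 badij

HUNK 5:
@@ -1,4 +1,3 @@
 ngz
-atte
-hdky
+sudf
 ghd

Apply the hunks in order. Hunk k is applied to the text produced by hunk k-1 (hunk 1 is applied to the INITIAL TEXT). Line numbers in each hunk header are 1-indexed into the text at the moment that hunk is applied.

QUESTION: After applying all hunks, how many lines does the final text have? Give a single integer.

Answer: 11

Derivation:
Hunk 1: at line 4 remove [ker] add [fgtlk,cgz] -> 13 lines: ngz atte hdky ghd zmo fgtlk cgz xrjg muqq tzq dmu badij kvmuo
Hunk 2: at line 3 remove [zmo] add [yij] -> 13 lines: ngz atte hdky ghd yij fgtlk cgz xrjg muqq tzq dmu badij kvmuo
Hunk 3: at line 7 remove [xrjg,muqq,tzq] add [wga] -> 11 lines: ngz atte hdky ghd yij fgtlk cgz wga dmu badij kvmuo
Hunk 4: at line 5 remove [cgz,wga] add [qwaa,fwhl,fwims] -> 12 lines: ngz atte hdky ghd yij fgtlk qwaa fwhl fwims dmu badij kvmuo
Hunk 5: at line 1 remove [atte,hdky] add [sudf] -> 11 lines: ngz sudf ghd yij fgtlk qwaa fwhl fwims dmu badij kvmuo
Final line count: 11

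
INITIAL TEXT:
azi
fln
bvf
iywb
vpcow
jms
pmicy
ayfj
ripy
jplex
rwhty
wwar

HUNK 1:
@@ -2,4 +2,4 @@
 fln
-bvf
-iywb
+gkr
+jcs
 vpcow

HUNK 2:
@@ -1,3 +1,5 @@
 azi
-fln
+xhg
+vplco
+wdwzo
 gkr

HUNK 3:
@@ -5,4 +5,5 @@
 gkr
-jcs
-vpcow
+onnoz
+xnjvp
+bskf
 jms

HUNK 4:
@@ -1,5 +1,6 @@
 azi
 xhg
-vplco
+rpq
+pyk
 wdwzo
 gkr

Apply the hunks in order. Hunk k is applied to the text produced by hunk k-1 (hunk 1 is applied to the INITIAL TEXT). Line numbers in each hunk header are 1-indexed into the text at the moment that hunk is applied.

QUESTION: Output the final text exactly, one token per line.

Hunk 1: at line 2 remove [bvf,iywb] add [gkr,jcs] -> 12 lines: azi fln gkr jcs vpcow jms pmicy ayfj ripy jplex rwhty wwar
Hunk 2: at line 1 remove [fln] add [xhg,vplco,wdwzo] -> 14 lines: azi xhg vplco wdwzo gkr jcs vpcow jms pmicy ayfj ripy jplex rwhty wwar
Hunk 3: at line 5 remove [jcs,vpcow] add [onnoz,xnjvp,bskf] -> 15 lines: azi xhg vplco wdwzo gkr onnoz xnjvp bskf jms pmicy ayfj ripy jplex rwhty wwar
Hunk 4: at line 1 remove [vplco] add [rpq,pyk] -> 16 lines: azi xhg rpq pyk wdwzo gkr onnoz xnjvp bskf jms pmicy ayfj ripy jplex rwhty wwar

Answer: azi
xhg
rpq
pyk
wdwzo
gkr
onnoz
xnjvp
bskf
jms
pmicy
ayfj
ripy
jplex
rwhty
wwar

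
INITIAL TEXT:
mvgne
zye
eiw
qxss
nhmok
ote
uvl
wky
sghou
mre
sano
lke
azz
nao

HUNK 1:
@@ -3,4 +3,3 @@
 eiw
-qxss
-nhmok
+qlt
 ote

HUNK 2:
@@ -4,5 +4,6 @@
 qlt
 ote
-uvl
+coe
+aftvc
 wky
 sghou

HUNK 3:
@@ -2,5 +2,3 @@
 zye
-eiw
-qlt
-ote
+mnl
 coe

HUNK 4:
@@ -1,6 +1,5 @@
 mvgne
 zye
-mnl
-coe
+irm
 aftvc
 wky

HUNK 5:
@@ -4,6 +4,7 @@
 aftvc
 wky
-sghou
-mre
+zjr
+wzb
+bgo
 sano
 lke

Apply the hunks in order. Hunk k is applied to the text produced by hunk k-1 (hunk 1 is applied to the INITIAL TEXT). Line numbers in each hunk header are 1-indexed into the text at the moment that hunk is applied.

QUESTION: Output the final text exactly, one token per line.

Answer: mvgne
zye
irm
aftvc
wky
zjr
wzb
bgo
sano
lke
azz
nao

Derivation:
Hunk 1: at line 3 remove [qxss,nhmok] add [qlt] -> 13 lines: mvgne zye eiw qlt ote uvl wky sghou mre sano lke azz nao
Hunk 2: at line 4 remove [uvl] add [coe,aftvc] -> 14 lines: mvgne zye eiw qlt ote coe aftvc wky sghou mre sano lke azz nao
Hunk 3: at line 2 remove [eiw,qlt,ote] add [mnl] -> 12 lines: mvgne zye mnl coe aftvc wky sghou mre sano lke azz nao
Hunk 4: at line 1 remove [mnl,coe] add [irm] -> 11 lines: mvgne zye irm aftvc wky sghou mre sano lke azz nao
Hunk 5: at line 4 remove [sghou,mre] add [zjr,wzb,bgo] -> 12 lines: mvgne zye irm aftvc wky zjr wzb bgo sano lke azz nao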